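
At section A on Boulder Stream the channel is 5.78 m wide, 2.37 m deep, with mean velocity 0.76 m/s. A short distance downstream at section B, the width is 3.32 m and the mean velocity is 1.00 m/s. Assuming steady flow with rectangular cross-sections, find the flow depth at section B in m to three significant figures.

3.14 m

Q = A₁V₁ = (5.78×2.37) × 0.76 = 10.41 m³/s
d₂ = Q/(b₂ V₂) = 10.41/(3.32×1.00) = 3.136 m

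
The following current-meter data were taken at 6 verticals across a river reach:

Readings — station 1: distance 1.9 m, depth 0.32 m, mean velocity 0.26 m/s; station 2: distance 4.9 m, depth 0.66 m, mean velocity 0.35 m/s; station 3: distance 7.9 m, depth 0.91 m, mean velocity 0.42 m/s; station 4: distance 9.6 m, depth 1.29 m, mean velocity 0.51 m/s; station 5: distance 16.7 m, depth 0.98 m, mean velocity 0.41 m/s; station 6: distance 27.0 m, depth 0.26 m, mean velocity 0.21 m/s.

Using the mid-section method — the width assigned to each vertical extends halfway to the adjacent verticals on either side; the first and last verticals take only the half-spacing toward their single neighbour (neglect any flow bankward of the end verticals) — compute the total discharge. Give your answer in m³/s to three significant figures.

w_1 = (4.9 − 1.9)/2 = 1.5 m; q_1 = 0.26 × 0.32 × 1.5 = 0.1248 m³/s
w_2 = (7.9 − 1.9)/2 = 3 m; q_2 = 0.35 × 0.66 × 3 = 0.6930 m³/s
w_3 = (9.6 − 4.9)/2 = 2.35 m; q_3 = 0.42 × 0.91 × 2.35 = 0.8982 m³/s
w_4 = (16.7 − 7.9)/2 = 4.4 m; q_4 = 0.51 × 1.29 × 4.4 = 2.895 m³/s
w_5 = (27.0 − 9.6)/2 = 8.7 m; q_5 = 0.41 × 0.98 × 8.7 = 3.496 m³/s
w_6 = (27.0 − 16.7)/2 = 5.15 m; q_6 = 0.21 × 0.26 × 5.15 = 0.2812 m³/s
Q = Σ qᵢ = 8.388 m³/s

8.39 m³/s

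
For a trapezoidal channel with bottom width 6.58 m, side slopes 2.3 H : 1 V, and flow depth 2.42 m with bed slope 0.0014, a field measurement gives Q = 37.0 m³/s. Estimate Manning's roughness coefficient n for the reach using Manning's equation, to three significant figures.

0.0402

A = (b + z·y)·y = (6.58 + 2.3×2.42)×2.42 = 29.39 m²
P = b + 2y√(1+z²) = 6.58 + 2×2.42×√(1+2.3²) = 18.72 m
R = A/P = 29.39/18.72 = 1.570 m
n = (1/Q)·A·R^(2/3)·S^(1/2) = (1/37.0) × 29.39 × 1.351 × 0.03742 = 0.04016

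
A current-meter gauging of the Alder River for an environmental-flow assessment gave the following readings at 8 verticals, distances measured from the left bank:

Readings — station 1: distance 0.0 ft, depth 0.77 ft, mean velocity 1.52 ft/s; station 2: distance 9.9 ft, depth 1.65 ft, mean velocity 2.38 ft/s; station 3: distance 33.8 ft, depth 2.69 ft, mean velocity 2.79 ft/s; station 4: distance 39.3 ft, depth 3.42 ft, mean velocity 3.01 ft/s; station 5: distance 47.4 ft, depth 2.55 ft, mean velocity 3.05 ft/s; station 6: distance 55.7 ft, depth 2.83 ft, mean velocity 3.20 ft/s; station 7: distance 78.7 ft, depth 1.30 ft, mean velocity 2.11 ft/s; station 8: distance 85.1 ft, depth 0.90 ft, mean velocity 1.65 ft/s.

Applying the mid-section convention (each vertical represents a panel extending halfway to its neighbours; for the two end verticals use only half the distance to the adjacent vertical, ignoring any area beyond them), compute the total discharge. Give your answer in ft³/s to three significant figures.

503 ft³/s

w_1 = (9.9 − 0.0)/2 = 4.95 ft; q_1 = 1.52 × 0.77 × 4.95 = 5.793 ft³/s
w_2 = (33.8 − 0.0)/2 = 16.9 ft; q_2 = 2.38 × 1.65 × 16.9 = 66.37 ft³/s
w_3 = (39.3 − 9.9)/2 = 14.7 ft; q_3 = 2.79 × 2.69 × 14.7 = 110.3 ft³/s
w_4 = (47.4 − 33.8)/2 = 6.8 ft; q_4 = 3.01 × 3.42 × 6.8 = 70.00 ft³/s
w_5 = (55.7 − 39.3)/2 = 8.2 ft; q_5 = 3.05 × 2.55 × 8.2 = 63.78 ft³/s
w_6 = (78.7 − 47.4)/2 = 15.65 ft; q_6 = 3.20 × 2.83 × 15.65 = 141.7 ft³/s
w_7 = (85.1 − 55.7)/2 = 14.7 ft; q_7 = 2.11 × 1.30 × 14.7 = 40.32 ft³/s
w_8 = (85.1 − 78.7)/2 = 3.2 ft; q_8 = 1.65 × 0.90 × 3.2 = 4.752 ft³/s
Q = Σ qᵢ = 503.1 ft³/s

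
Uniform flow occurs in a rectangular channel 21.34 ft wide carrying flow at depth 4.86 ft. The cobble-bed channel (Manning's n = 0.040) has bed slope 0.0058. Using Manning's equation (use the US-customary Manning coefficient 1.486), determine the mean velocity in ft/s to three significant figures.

6.32 ft/s

A = b·y = 21.34 × 4.86 = 103.7 ft²
P = b + 2y = 21.34 + 2×4.86 = 31.06 ft
R = A/P = 103.7/31.06 = 3.339 ft
Q = (1.486/n)·A·R^(2/3)·S^(1/2) = (1.486/0.040) × 103.7 × 3.339^(2/3) × 0.0058^(1/2) = 655.5 ft³/s
V = Q/A = 655.5/103.7 = 6.321 ft/s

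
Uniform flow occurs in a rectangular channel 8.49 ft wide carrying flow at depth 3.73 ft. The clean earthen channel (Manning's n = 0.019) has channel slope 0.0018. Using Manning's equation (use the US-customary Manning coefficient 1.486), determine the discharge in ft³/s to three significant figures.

166 ft³/s

A = b·y = 8.49 × 3.73 = 31.67 ft²
P = b + 2y = 8.49 + 2×3.73 = 15.95 ft
R = A/P = 31.67/15.95 = 1.985 ft
Q = (1.486/n)·A·R^(2/3)·S^(1/2) = (1.486/0.019) × 31.67 × 1.985^(2/3) × 0.0018^(1/2) = 166.0 ft³/s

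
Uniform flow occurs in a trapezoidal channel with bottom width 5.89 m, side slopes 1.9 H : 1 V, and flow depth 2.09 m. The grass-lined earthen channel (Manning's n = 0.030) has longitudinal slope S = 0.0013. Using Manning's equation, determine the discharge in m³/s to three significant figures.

A = (b + z·y)·y = (5.89 + 1.9×2.09)×2.09 = 20.61 m²
P = b + 2y√(1+z²) = 5.89 + 2×2.09×√(1+1.9²) = 14.86 m
R = A/P = 20.61/14.86 = 1.386 m
Q = (1/n)·A·R^(2/3)·S^(1/2) = (1/0.030) × 20.61 × 1.386^(2/3) × 0.0013^(1/2) = 30.80 m³/s

30.8 m³/s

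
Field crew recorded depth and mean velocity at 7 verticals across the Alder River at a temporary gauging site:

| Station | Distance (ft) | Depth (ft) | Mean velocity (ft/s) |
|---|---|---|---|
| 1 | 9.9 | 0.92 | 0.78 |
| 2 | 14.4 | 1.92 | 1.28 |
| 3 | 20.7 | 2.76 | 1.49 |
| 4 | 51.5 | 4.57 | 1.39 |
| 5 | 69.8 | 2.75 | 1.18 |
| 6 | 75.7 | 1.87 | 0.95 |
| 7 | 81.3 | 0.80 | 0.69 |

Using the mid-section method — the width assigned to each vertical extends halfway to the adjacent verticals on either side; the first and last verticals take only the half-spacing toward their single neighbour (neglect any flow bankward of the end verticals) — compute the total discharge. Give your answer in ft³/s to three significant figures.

298 ft³/s

w_1 = (14.4 − 9.9)/2 = 2.25 ft; q_1 = 0.78 × 0.92 × 2.25 = 1.615 ft³/s
w_2 = (20.7 − 9.9)/2 = 5.4 ft; q_2 = 1.28 × 1.92 × 5.4 = 13.27 ft³/s
w_3 = (51.5 − 14.4)/2 = 18.55 ft; q_3 = 1.49 × 2.76 × 18.55 = 76.29 ft³/s
w_4 = (69.8 − 20.7)/2 = 24.55 ft; q_4 = 1.39 × 4.57 × 24.55 = 155.9 ft³/s
w_5 = (75.7 − 51.5)/2 = 12.1 ft; q_5 = 1.18 × 2.75 × 12.1 = 39.26 ft³/s
w_6 = (81.3 − 69.8)/2 = 5.75 ft; q_6 = 0.95 × 1.87 × 5.75 = 10.21 ft³/s
w_7 = (81.3 − 75.7)/2 = 2.8 ft; q_7 = 0.69 × 0.80 × 2.8 = 1.546 ft³/s
Q = Σ qᵢ = 298.1 ft³/s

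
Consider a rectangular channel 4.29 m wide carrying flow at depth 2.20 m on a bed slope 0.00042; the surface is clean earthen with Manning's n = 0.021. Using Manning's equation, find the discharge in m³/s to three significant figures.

9.73 m³/s

A = b·y = 4.29 × 2.20 = 9.438 m²
P = b + 2y = 4.29 + 2×2.20 = 8.690 m
R = A/P = 9.438/8.690 = 1.086 m
Q = (1/n)·A·R^(2/3)·S^(1/2) = (1/0.021) × 9.438 × 1.086^(2/3) × 0.00042^(1/2) = 9.732 m³/s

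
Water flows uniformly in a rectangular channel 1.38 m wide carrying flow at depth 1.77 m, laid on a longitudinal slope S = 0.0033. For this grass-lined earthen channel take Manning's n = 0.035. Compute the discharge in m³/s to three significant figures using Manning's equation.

2.51 m³/s

A = b·y = 1.38 × 1.77 = 2.443 m²
P = b + 2y = 1.38 + 2×1.77 = 4.920 m
R = A/P = 2.443/4.920 = 0.4965 m
Q = (1/n)·A·R^(2/3)·S^(1/2) = (1/0.035) × 2.443 × 0.4965^(2/3) × 0.0033^(1/2) = 2.514 m³/s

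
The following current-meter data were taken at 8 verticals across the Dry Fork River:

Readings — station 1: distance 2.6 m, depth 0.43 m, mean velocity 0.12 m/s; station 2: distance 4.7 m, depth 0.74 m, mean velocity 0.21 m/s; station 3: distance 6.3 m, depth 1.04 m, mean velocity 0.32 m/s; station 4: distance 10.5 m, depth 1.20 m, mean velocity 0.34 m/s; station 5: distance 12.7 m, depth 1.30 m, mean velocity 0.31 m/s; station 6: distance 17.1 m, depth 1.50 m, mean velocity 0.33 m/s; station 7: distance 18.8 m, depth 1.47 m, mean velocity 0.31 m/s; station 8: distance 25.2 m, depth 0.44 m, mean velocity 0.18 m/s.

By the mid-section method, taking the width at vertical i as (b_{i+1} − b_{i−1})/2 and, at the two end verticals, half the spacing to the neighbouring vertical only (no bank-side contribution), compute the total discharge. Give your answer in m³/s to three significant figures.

7.55 m³/s

w_1 = (4.7 − 2.6)/2 = 1.05 m; q_1 = 0.12 × 0.43 × 1.05 = 0.05418 m³/s
w_2 = (6.3 − 2.6)/2 = 1.85 m; q_2 = 0.21 × 0.74 × 1.85 = 0.2875 m³/s
w_3 = (10.5 − 4.7)/2 = 2.9 m; q_3 = 0.32 × 1.04 × 2.9 = 0.9651 m³/s
w_4 = (12.7 − 6.3)/2 = 3.2 m; q_4 = 0.34 × 1.20 × 3.2 = 1.306 m³/s
w_5 = (17.1 − 10.5)/2 = 3.3 m; q_5 = 0.31 × 1.30 × 3.3 = 1.330 m³/s
w_6 = (18.8 − 12.7)/2 = 3.05 m; q_6 = 0.33 × 1.50 × 3.05 = 1.510 m³/s
w_7 = (25.2 − 17.1)/2 = 4.05 m; q_7 = 0.31 × 1.47 × 4.05 = 1.846 m³/s
w_8 = (25.2 − 18.8)/2 = 3.2 m; q_8 = 0.18 × 0.44 × 3.2 = 0.2534 m³/s
Q = Σ qᵢ = 7.551 m³/s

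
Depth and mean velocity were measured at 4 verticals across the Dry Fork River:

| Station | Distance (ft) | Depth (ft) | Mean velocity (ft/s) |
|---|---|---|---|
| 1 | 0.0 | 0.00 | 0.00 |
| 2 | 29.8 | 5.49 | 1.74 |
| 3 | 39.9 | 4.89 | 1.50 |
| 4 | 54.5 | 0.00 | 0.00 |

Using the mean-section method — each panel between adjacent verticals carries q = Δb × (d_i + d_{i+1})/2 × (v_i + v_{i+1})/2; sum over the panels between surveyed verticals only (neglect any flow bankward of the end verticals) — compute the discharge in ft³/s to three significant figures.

183 ft³/s

Panel 1-2: Δb = 29.8 ft, d̄ = (0.00+5.49)/2 = 2.745, v̄ = (0.00+1.74)/2 = 0.87 → q = 29.8×2.745×0.87 = 71.17 ft³/s
Panel 2-3: Δb = 10.1 ft, d̄ = (5.49+4.89)/2 = 5.19, v̄ = (1.74+1.50)/2 = 1.62 → q = 10.1×5.19×1.62 = 84.92 ft³/s
Panel 3-4: Δb = 14.6 ft, d̄ = (4.89+0.00)/2 = 2.445, v̄ = (1.50+0.00)/2 = 0.75 → q = 14.6×2.445×0.75 = 26.77 ft³/s
Q = Σ q = 182.9 ft³/s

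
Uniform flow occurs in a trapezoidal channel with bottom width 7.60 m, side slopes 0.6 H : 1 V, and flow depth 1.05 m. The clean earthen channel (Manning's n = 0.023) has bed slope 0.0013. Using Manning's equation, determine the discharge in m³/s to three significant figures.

12.3 m³/s

A = (b + z·y)·y = (7.60 + 0.6×1.05)×1.05 = 8.642 m²
P = b + 2y√(1+z²) = 7.60 + 2×1.05×√(1+0.6²) = 10.05 m
R = A/P = 8.642/10.05 = 0.8599 m
Q = (1/n)·A·R^(2/3)·S^(1/2) = (1/0.023) × 8.642 × 0.8599^(2/3) × 0.0013^(1/2) = 12.25 m³/s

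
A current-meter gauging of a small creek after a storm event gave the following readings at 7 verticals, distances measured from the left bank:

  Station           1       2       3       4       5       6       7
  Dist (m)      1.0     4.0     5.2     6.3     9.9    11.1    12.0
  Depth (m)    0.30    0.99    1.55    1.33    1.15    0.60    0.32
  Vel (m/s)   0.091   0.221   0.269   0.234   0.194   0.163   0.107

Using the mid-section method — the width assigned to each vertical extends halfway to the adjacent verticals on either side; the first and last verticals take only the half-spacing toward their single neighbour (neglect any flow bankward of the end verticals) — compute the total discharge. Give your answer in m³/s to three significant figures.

w_1 = (4.0 − 1.0)/2 = 1.5 m; q_1 = 0.091 × 0.30 × 1.5 = 0.04095 m³/s
w_2 = (5.2 − 1.0)/2 = 2.1 m; q_2 = 0.221 × 0.99 × 2.1 = 0.4595 m³/s
w_3 = (6.3 − 4.0)/2 = 1.15 m; q_3 = 0.269 × 1.55 × 1.15 = 0.4795 m³/s
w_4 = (9.9 − 5.2)/2 = 2.35 m; q_4 = 0.234 × 1.33 × 2.35 = 0.7314 m³/s
w_5 = (11.1 − 6.3)/2 = 2.4 m; q_5 = 0.194 × 1.15 × 2.4 = 0.5354 m³/s
w_6 = (12.0 − 9.9)/2 = 1.05 m; q_6 = 0.163 × 0.60 × 1.05 = 0.1027 m³/s
w_7 = (12.0 − 11.1)/2 = 0.45 m; q_7 = 0.107 × 0.32 × 0.45 = 0.01541 m³/s
Q = Σ qᵢ = 2.365 m³/s

2.36 m³/s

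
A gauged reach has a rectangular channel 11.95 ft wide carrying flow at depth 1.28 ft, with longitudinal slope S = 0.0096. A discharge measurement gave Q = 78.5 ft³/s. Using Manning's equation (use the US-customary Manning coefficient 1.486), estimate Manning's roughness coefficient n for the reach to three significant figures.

A = b·y = 11.95 × 1.28 = 15.30 ft²
P = b + 2y = 11.95 + 2×1.28 = 14.51 ft
R = A/P = 15.30/14.51 = 1.054 ft
n = (1.486/Q)·A·R^(2/3)·S^(1/2) = (1.486/78.5) × 15.30 × 1.036 × 0.09798 = 0.02939

0.0294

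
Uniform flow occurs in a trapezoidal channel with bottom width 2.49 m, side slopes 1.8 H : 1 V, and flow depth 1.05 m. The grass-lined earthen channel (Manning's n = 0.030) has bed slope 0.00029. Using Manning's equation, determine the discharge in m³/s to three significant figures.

A = (b + z·y)·y = (2.49 + 1.8×1.05)×1.05 = 4.599 m²
P = b + 2y√(1+z²) = 2.49 + 2×1.05×√(1+1.8²) = 6.814 m
R = A/P = 4.599/6.814 = 0.6749 m
Q = (1/n)·A·R^(2/3)·S^(1/2) = (1/0.030) × 4.599 × 0.6749^(2/3) × 0.00029^(1/2) = 2.009 m³/s

2.01 m³/s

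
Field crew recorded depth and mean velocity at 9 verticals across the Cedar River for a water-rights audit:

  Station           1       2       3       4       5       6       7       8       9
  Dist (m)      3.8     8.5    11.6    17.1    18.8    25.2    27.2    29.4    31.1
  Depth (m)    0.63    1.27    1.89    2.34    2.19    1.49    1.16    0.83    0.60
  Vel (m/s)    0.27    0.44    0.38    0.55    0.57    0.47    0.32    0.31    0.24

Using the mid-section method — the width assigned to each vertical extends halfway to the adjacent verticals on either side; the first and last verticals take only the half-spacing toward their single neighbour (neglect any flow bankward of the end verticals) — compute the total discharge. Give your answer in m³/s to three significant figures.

w_1 = (8.5 − 3.8)/2 = 2.35 m; q_1 = 0.27 × 0.63 × 2.35 = 0.3997 m³/s
w_2 = (11.6 − 3.8)/2 = 3.9 m; q_2 = 0.44 × 1.27 × 3.9 = 2.179 m³/s
w_3 = (17.1 − 8.5)/2 = 4.3 m; q_3 = 0.38 × 1.89 × 4.3 = 3.088 m³/s
w_4 = (18.8 − 11.6)/2 = 3.6 m; q_4 = 0.55 × 2.34 × 3.6 = 4.633 m³/s
w_5 = (25.2 − 17.1)/2 = 4.05 m; q_5 = 0.57 × 2.19 × 4.05 = 5.056 m³/s
w_6 = (27.2 − 18.8)/2 = 4.2 m; q_6 = 0.47 × 1.49 × 4.2 = 2.941 m³/s
w_7 = (29.4 − 25.2)/2 = 2.1 m; q_7 = 0.32 × 1.16 × 2.1 = 0.7795 m³/s
w_8 = (31.1 − 27.2)/2 = 1.95 m; q_8 = 0.31 × 0.83 × 1.95 = 0.5017 m³/s
w_9 = (31.1 − 29.4)/2 = 0.85 m; q_9 = 0.24 × 0.60 × 0.85 = 0.1224 m³/s
Q = Σ qᵢ = 19.70 m³/s

19.7 m³/s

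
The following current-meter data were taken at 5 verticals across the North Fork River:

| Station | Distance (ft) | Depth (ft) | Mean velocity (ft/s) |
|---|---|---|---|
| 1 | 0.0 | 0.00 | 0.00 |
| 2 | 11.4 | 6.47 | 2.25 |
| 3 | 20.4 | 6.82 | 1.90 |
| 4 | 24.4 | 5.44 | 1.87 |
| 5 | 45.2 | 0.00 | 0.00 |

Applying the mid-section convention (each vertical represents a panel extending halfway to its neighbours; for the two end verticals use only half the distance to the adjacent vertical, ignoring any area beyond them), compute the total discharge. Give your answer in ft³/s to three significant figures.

359 ft³/s

w_2 = (20.4 − 0.0)/2 = 10.2 ft; q_2 = 2.25 × 6.47 × 10.2 = 148.5 ft³/s
w_3 = (24.4 − 11.4)/2 = 6.5 ft; q_3 = 1.90 × 6.82 × 6.5 = 84.23 ft³/s
w_4 = (45.2 − 20.4)/2 = 12.4 ft; q_4 = 1.87 × 5.44 × 12.4 = 126.1 ft³/s
Stations 1, 5 contribute zero (depth or velocity is 0).
Q = Σ qᵢ = 358.9 ft³/s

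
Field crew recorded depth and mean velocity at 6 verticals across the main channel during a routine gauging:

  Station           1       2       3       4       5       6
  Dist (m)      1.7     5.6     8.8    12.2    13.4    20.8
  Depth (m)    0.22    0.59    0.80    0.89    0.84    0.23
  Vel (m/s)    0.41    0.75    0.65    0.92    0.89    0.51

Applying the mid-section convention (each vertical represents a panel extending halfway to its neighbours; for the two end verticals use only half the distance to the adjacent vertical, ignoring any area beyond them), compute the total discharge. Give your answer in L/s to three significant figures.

w_1 = (5.6 − 1.7)/2 = 1.95 m; q_1 = 0.41 × 0.22 × 1.95 = 0.1759 m³/s
w_2 = (8.8 − 1.7)/2 = 3.55 m; q_2 = 0.75 × 0.59 × 3.55 = 1.571 m³/s
w_3 = (12.2 − 5.6)/2 = 3.3 m; q_3 = 0.65 × 0.80 × 3.3 = 1.716 m³/s
w_4 = (13.4 − 8.8)/2 = 2.3 m; q_4 = 0.92 × 0.89 × 2.3 = 1.883 m³/s
w_5 = (20.8 − 12.2)/2 = 4.3 m; q_5 = 0.89 × 0.84 × 4.3 = 3.215 m³/s
w_6 = (20.8 − 13.4)/2 = 3.7 m; q_6 = 0.51 × 0.23 × 3.7 = 0.4340 m³/s
Q = Σ qᵢ = 8.995 m³/s
= 8.995 × 1000 = 8995 L/s

8990 L/s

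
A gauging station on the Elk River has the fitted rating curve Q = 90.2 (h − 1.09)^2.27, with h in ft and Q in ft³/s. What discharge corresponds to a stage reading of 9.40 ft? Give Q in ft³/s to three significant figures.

11000 ft³/s

Q = 90.2 × (9.40 − 1.09)^2.27 = 90.2 × 8.31^2.27 = 11030 ft³/s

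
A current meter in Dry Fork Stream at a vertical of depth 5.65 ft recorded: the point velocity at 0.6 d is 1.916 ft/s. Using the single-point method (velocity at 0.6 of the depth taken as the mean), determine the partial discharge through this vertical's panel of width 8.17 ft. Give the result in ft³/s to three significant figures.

v̄ = v₀.₆ = 1.916 ft/s
q = v̄ × d × w = 1.916 × 5.65 × 8.17 = 88.44 ft³/s

88.4 ft³/s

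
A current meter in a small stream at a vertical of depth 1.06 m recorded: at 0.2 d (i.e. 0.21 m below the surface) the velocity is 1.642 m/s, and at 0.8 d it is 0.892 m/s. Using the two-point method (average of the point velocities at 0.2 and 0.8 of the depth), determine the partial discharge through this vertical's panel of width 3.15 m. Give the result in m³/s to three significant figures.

v̄ = (1.642 + 0.892) / 2 = 1.267 m/s
q = v̄ × d × w = 1.267 × 1.06 × 3.15 = 4.231 m³/s

4.23 m³/s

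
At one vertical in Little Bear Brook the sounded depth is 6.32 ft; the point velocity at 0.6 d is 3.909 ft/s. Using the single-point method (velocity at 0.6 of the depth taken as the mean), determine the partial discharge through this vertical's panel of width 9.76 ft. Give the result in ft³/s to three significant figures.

241 ft³/s

v̄ = v₀.₆ = 3.909 ft/s
q = v̄ × d × w = 3.909 × 6.32 × 9.76 = 241.1 ft³/s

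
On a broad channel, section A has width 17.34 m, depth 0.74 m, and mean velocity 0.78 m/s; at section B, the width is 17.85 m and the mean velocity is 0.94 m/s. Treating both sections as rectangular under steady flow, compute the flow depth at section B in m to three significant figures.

Q = A₁V₁ = (17.34×0.74) × 0.78 = 10.01 m³/s
d₂ = Q/(b₂ V₂) = 10.01/(17.85×0.94) = 0.5965 m

0.596 m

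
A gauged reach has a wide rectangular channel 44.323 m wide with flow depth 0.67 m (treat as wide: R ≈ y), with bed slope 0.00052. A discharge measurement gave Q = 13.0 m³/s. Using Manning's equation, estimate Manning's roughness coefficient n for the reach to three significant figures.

0.0399

A = b·y = 44.323 × 0.67 = 29.70 m²
Wide channel: R ≈ y = 0.67 m
n = (1/Q)·A·R^(2/3)·S^(1/2) = (1/13.0) × 29.70 × 0.7657 × 0.02280 = 0.03989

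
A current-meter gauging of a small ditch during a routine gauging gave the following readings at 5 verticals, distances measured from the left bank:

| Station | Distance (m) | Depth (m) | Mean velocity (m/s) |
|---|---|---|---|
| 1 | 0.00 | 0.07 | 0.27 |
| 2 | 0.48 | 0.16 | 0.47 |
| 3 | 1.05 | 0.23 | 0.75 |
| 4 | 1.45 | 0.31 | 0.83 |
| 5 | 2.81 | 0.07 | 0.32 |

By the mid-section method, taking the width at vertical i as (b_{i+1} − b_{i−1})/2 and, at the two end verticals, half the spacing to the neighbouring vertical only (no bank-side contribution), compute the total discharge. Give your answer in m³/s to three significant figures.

0.369 m³/s

w_1 = (0.48 − 0.00)/2 = 0.24 m; q_1 = 0.27 × 0.07 × 0.24 = 0.004536 m³/s
w_2 = (1.05 − 0.00)/2 = 0.525 m; q_2 = 0.47 × 0.16 × 0.525 = 0.03948 m³/s
w_3 = (1.45 − 0.48)/2 = 0.485 m; q_3 = 0.75 × 0.23 × 0.485 = 0.08366 m³/s
w_4 = (2.81 − 1.05)/2 = 0.88 m; q_4 = 0.83 × 0.31 × 0.88 = 0.2264 m³/s
w_5 = (2.81 − 1.45)/2 = 0.68 m; q_5 = 0.32 × 0.07 × 0.68 = 0.01523 m³/s
Q = Σ qᵢ = 0.3693 m³/s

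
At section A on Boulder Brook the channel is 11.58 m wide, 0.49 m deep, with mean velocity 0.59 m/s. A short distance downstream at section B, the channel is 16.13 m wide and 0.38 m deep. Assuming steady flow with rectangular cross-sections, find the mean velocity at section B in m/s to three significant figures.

0.546 m/s

Q = A₁V₁ = (11.58×0.49) × 0.59 = 3.348 m³/s
A₂ = 16.13 × 0.38 = 6.129 m²
V₂ = Q/A₂ = 3.348/6.129 = 0.5462 m/s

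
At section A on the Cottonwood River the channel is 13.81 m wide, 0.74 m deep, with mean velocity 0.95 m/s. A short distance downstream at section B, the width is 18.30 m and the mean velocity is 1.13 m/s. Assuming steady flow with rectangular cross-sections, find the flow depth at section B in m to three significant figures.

Q = A₁V₁ = (13.81×0.74) × 0.95 = 9.708 m³/s
d₂ = Q/(b₂ V₂) = 9.708/(18.30×1.13) = 0.4695 m

0.469 m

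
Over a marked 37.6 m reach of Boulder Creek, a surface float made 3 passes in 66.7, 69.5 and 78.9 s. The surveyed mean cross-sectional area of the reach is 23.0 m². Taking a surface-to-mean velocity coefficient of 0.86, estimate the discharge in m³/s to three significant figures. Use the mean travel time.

t̄ = (66.7 + 69.5 + 78.9) / 3 = 71.7 s
v_surface = L / t̄ = 37.6 / 71.7 = 0.5244 m/s
v_mean = 0.86 × 0.5244 = 0.4510 m/s
Q = A × v_mean = 23.0 × 0.4510 = 10.37 m³/s

10.4 m³/s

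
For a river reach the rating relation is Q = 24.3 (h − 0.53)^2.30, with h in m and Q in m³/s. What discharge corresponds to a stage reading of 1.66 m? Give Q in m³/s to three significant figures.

32.2 m³/s

Q = 24.3 × (1.66 − 0.53)^2.30 = 24.3 × 1.13^2.30 = 32.19 m³/s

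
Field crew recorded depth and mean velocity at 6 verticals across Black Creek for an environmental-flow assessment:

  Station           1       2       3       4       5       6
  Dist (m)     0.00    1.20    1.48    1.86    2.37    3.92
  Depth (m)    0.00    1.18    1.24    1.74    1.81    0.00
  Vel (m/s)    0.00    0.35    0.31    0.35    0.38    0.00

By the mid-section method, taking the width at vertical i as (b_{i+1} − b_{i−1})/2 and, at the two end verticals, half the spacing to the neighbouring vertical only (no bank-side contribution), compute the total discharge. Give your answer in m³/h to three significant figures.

w_2 = (1.48 − 0.00)/2 = 0.74 m; q_2 = 0.35 × 1.18 × 0.74 = 0.3056 m³/s
w_3 = (1.86 − 1.20)/2 = 0.33 m; q_3 = 0.31 × 1.24 × 0.33 = 0.1269 m³/s
w_4 = (2.37 − 1.48)/2 = 0.445 m; q_4 = 0.35 × 1.74 × 0.445 = 0.2710 m³/s
w_5 = (3.92 − 1.86)/2 = 1.03 m; q_5 = 0.38 × 1.81 × 1.03 = 0.7084 m³/s
Stations 1, 6 contribute zero (depth or velocity is 0).
Q = Σ qᵢ = 1.412 m³/s
= 1.412 × 3600 = 5083 m³/h

5080 m³/h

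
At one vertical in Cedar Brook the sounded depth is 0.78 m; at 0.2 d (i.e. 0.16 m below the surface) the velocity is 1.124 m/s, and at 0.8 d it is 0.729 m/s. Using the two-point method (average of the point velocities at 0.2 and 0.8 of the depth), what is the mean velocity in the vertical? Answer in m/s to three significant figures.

v̄ = (1.124 + 0.729) / 2 = 0.9265 m/s

0.927 m/s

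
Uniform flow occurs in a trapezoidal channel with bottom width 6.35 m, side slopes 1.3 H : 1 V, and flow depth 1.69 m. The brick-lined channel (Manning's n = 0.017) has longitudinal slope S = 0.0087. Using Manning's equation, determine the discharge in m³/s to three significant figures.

A = (b + z·y)·y = (6.35 + 1.3×1.69)×1.69 = 14.44 m²
P = b + 2y√(1+z²) = 6.35 + 2×1.69×√(1+1.3²) = 11.89 m
R = A/P = 14.44/11.89 = 1.214 m
Q = (1/n)·A·R^(2/3)·S^(1/2) = (1/0.017) × 14.44 × 1.214^(2/3) × 0.0087^(1/2) = 90.21 m³/s

90.2 m³/s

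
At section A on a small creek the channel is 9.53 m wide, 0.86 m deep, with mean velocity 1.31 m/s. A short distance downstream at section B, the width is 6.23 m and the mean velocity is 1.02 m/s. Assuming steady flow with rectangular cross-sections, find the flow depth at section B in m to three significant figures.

Q = A₁V₁ = (9.53×0.86) × 1.31 = 10.74 m³/s
d₂ = Q/(b₂ V₂) = 10.74/(6.23×1.02) = 1.690 m

1.69 m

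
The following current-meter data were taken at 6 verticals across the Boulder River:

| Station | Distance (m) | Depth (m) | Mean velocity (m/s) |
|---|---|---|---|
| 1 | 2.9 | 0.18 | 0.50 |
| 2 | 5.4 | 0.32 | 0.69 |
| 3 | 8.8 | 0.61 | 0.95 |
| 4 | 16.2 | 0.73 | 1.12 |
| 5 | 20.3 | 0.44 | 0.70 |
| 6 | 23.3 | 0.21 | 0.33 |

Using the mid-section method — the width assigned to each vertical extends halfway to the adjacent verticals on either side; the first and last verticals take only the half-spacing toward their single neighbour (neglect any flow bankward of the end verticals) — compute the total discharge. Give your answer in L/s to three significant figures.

w_1 = (5.4 − 2.9)/2 = 1.25 m; q_1 = 0.50 × 0.18 × 1.25 = 0.1125 m³/s
w_2 = (8.8 − 2.9)/2 = 2.95 m; q_2 = 0.69 × 0.32 × 2.95 = 0.6514 m³/s
w_3 = (16.2 − 5.4)/2 = 5.4 m; q_3 = 0.95 × 0.61 × 5.4 = 3.129 m³/s
w_4 = (20.3 − 8.8)/2 = 5.75 m; q_4 = 1.12 × 0.73 × 5.75 = 4.701 m³/s
w_5 = (23.3 − 16.2)/2 = 3.55 m; q_5 = 0.70 × 0.44 × 3.55 = 1.093 m³/s
w_6 = (23.3 − 20.3)/2 = 1.5 m; q_6 = 0.33 × 0.21 × 1.5 = 0.1040 m³/s
Q = Σ qᵢ = 9.792 m³/s
= 9.792 × 1000 = 9792 L/s

9790 L/s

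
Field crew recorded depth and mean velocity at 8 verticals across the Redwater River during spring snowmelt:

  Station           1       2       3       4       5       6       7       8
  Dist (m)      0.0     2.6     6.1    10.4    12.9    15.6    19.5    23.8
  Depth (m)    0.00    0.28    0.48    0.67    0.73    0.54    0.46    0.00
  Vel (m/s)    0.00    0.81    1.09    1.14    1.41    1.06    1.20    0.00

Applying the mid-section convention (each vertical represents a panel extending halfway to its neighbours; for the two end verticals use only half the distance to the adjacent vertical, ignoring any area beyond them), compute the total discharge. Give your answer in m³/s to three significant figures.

w_2 = (6.1 − 0.0)/2 = 3.05 m; q_2 = 0.81 × 0.28 × 3.05 = 0.6917 m³/s
w_3 = (10.4 − 2.6)/2 = 3.9 m; q_3 = 1.09 × 0.48 × 3.9 = 2.040 m³/s
w_4 = (12.9 − 6.1)/2 = 3.4 m; q_4 = 1.14 × 0.67 × 3.4 = 2.597 m³/s
w_5 = (15.6 − 10.4)/2 = 2.6 m; q_5 = 1.41 × 0.73 × 2.6 = 2.676 m³/s
w_6 = (19.5 − 12.9)/2 = 3.3 m; q_6 = 1.06 × 0.54 × 3.3 = 1.889 m³/s
w_7 = (23.8 − 15.6)/2 = 4.1 m; q_7 = 1.20 × 0.46 × 4.1 = 2.263 m³/s
Stations 1, 8 contribute zero (depth or velocity is 0).
Q = Σ qᵢ = 12.16 m³/s

12.2 m³/s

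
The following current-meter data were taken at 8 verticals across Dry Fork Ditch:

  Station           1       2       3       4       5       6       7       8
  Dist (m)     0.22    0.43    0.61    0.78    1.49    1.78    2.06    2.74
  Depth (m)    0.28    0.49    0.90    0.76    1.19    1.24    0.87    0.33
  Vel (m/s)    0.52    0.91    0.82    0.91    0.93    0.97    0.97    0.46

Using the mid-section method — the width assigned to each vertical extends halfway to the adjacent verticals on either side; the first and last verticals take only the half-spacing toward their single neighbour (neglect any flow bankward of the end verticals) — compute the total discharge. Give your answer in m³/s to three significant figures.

w_1 = (0.43 − 0.22)/2 = 0.105 m; q_1 = 0.52 × 0.28 × 0.105 = 0.01529 m³/s
w_2 = (0.61 − 0.22)/2 = 0.195 m; q_2 = 0.91 × 0.49 × 0.195 = 0.08695 m³/s
w_3 = (0.78 − 0.43)/2 = 0.175 m; q_3 = 0.82 × 0.90 × 0.175 = 0.1292 m³/s
w_4 = (1.49 − 0.61)/2 = 0.44 m; q_4 = 0.91 × 0.76 × 0.44 = 0.3043 m³/s
w_5 = (1.78 − 0.78)/2 = 0.5 m; q_5 = 0.93 × 1.19 × 0.5 = 0.5534 m³/s
w_6 = (2.06 − 1.49)/2 = 0.285 m; q_6 = 0.97 × 1.24 × 0.285 = 0.3428 m³/s
w_7 = (2.74 − 1.78)/2 = 0.48 m; q_7 = 0.97 × 0.87 × 0.48 = 0.4051 m³/s
w_8 = (2.74 − 2.06)/2 = 0.34 m; q_8 = 0.46 × 0.33 × 0.34 = 0.05161 m³/s
Q = Σ qᵢ = 1.889 m³/s

1.89 m³/s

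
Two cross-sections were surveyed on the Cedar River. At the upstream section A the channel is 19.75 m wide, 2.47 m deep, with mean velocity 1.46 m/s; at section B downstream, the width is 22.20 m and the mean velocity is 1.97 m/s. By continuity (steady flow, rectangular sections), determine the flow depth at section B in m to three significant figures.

Q = A₁V₁ = (19.75×2.47) × 1.46 = 71.22 m³/s
d₂ = Q/(b₂ V₂) = 71.22/(22.20×1.97) = 1.629 m

1.63 m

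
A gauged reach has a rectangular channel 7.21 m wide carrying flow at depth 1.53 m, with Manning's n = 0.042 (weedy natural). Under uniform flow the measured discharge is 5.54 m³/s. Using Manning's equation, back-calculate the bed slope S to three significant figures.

A = b·y = 7.21 × 1.53 = 11.03 m²
P = b + 2y = 7.21 + 2×1.53 = 10.27 m
R = A/P = 11.03/10.27 = 1.074 m
S = (Q·n / (1·A·R^(2/3)))² = (5.54×0.042 / (1×11.03×1.049))² = 0.0004044

0.000404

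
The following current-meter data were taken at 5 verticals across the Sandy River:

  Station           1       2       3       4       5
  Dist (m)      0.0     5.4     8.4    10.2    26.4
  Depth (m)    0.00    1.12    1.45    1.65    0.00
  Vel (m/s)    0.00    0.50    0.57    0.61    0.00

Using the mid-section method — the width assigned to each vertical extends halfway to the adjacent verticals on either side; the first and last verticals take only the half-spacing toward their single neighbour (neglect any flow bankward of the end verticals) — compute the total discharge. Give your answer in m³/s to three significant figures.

w_2 = (8.4 − 0.0)/2 = 4.2 m; q_2 = 0.50 × 1.12 × 4.2 = 2.352 m³/s
w_3 = (10.2 − 5.4)/2 = 2.4 m; q_3 = 0.57 × 1.45 × 2.4 = 1.984 m³/s
w_4 = (26.4 − 8.4)/2 = 9 m; q_4 = 0.61 × 1.65 × 9 = 9.059 m³/s
Stations 1, 5 contribute zero (depth or velocity is 0).
Q = Σ qᵢ = 13.39 m³/s

13.4 m³/s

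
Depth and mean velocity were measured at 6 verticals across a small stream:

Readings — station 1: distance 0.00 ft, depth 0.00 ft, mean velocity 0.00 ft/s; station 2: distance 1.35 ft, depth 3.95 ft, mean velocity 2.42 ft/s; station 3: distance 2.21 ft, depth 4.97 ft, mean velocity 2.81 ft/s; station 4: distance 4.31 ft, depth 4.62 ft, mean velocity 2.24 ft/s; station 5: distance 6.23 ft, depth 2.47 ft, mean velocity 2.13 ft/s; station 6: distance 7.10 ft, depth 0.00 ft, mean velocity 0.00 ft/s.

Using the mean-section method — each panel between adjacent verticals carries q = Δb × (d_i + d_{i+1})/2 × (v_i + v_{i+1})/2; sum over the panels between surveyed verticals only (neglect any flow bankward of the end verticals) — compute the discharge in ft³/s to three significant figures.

Panel 1-2: Δb = 1.35 ft, d̄ = (0.00+3.95)/2 = 1.975, v̄ = (0.00+2.42)/2 = 1.21 → q = 1.35×1.975×1.21 = 3.226 ft³/s
Panel 2-3: Δb = 0.86 ft, d̄ = (3.95+4.97)/2 = 4.46, v̄ = (2.42+2.81)/2 = 2.615 → q = 0.86×4.46×2.615 = 10.03 ft³/s
Panel 3-4: Δb = 2.1 ft, d̄ = (4.97+4.62)/2 = 4.795, v̄ = (2.81+2.24)/2 = 2.525 → q = 2.1×4.795×2.525 = 25.43 ft³/s
Panel 4-5: Δb = 1.92 ft, d̄ = (4.62+2.47)/2 = 3.545, v̄ = (2.24+2.13)/2 = 2.185 → q = 1.92×3.545×2.185 = 14.87 ft³/s
Panel 5-6: Δb = 0.87 ft, d̄ = (2.47+0.00)/2 = 1.235, v̄ = (2.13+0.00)/2 = 1.065 → q = 0.87×1.235×1.065 = 1.144 ft³/s
Q = Σ q = 54.70 ft³/s

54.7 ft³/s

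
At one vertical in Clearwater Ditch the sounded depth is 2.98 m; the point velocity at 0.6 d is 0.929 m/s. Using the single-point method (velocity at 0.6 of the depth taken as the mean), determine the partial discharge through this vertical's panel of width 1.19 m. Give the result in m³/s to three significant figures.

3.29 m³/s

v̄ = v₀.₆ = 0.929 m/s
q = v̄ × d × w = 0.9290 × 2.98 × 1.19 = 3.294 m³/s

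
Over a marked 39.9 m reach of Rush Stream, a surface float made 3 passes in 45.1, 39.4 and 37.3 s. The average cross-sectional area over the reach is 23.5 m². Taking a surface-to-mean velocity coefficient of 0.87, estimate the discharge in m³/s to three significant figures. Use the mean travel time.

t̄ = (45.1 + 39.4 + 37.3) / 3 = 40.6 s
v_surface = L / t̄ = 39.9 / 40.6 = 0.9828 m/s
v_mean = 0.87 × 0.9828 = 0.8550 m/s
Q = A × v_mean = 23.5 × 0.8550 = 20.09 m³/s

20.1 m³/s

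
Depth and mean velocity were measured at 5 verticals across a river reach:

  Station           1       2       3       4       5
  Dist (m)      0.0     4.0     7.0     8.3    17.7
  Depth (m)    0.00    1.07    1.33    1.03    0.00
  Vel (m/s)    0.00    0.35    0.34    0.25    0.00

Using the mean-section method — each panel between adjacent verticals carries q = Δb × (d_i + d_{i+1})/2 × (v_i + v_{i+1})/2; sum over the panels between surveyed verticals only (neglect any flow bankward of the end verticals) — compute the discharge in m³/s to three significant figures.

2.67 m³/s

Panel 1-2: Δb = 4 m, d̄ = (0.00+1.07)/2 = 0.535, v̄ = (0.00+0.35)/2 = 0.175 → q = 4×0.535×0.175 = 0.3745 m³/s
Panel 2-3: Δb = 3 m, d̄ = (1.07+1.33)/2 = 1.2, v̄ = (0.35+0.34)/2 = 0.345 → q = 3×1.2×0.345 = 1.242 m³/s
Panel 3-4: Δb = 1.3 m, d̄ = (1.33+1.03)/2 = 1.18, v̄ = (0.34+0.25)/2 = 0.295 → q = 1.3×1.18×0.295 = 0.4525 m³/s
Panel 4-5: Δb = 9.4 m, d̄ = (1.03+0.00)/2 = 0.515, v̄ = (0.25+0.00)/2 = 0.125 → q = 9.4×0.515×0.125 = 0.6051 m³/s
Q = Σ q = 2.674 m³/s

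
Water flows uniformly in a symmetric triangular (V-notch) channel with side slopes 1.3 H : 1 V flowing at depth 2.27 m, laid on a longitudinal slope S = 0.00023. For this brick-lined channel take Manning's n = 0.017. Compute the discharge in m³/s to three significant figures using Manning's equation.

A = z·y² = 1.3×2.27² = 6.699 m²
P = 2y√(1+z²) = 2×2.27×√(1+1.3²) = 7.446 m
R = A/P = 6.699/7.446 = 0.8996 m
Q = (1/n)·A·R^(2/3)·S^(1/2) = (1/0.017) × 6.699 × 0.8996^(2/3) × 0.00023^(1/2) = 5.569 m³/s

5.57 m³/s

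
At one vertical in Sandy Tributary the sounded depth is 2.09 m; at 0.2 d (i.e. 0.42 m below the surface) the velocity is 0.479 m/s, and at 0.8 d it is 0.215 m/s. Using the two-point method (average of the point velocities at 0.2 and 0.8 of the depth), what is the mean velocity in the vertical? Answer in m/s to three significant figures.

0.347 m/s

v̄ = (0.479 + 0.215) / 2 = 0.3470 m/s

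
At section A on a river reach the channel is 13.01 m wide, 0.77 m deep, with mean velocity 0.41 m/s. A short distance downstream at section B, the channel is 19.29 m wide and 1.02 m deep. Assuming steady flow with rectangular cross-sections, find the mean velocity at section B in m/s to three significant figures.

Q = A₁V₁ = (13.01×0.77) × 0.41 = 4.107 m³/s
A₂ = 19.29 × 1.02 = 19.68 m²
V₂ = Q/A₂ = 4.107/19.68 = 0.2087 m/s

0.209 m/s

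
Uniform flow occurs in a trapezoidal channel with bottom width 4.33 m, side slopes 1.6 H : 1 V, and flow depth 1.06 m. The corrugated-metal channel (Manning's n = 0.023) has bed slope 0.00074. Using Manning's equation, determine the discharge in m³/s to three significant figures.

6.33 m³/s

A = (b + z·y)·y = (4.33 + 1.6×1.06)×1.06 = 6.388 m²
P = b + 2y√(1+z²) = 4.33 + 2×1.06×√(1+1.6²) = 8.330 m
R = A/P = 6.388/8.330 = 0.7668 m
Q = (1/n)·A·R^(2/3)·S^(1/2) = (1/0.023) × 6.388 × 0.7668^(2/3) × 0.00074^(1/2) = 6.329 m³/s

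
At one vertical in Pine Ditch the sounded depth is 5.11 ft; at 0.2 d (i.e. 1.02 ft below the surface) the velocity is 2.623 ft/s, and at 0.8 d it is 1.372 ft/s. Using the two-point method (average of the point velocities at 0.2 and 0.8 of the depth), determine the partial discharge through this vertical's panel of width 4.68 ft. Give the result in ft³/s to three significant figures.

v̄ = (2.623 + 1.372) / 2 = 1.998 ft/s
q = v̄ × d × w = 1.998 × 5.11 × 4.68 = 47.77 ft³/s

47.8 ft³/s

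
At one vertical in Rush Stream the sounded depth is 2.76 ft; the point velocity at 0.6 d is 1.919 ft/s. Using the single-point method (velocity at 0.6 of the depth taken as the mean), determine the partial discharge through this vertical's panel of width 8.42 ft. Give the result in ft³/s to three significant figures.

v̄ = v₀.₆ = 1.919 ft/s
q = v̄ × d × w = 1.919 × 2.76 × 8.42 = 44.60 ft³/s

44.6 ft³/s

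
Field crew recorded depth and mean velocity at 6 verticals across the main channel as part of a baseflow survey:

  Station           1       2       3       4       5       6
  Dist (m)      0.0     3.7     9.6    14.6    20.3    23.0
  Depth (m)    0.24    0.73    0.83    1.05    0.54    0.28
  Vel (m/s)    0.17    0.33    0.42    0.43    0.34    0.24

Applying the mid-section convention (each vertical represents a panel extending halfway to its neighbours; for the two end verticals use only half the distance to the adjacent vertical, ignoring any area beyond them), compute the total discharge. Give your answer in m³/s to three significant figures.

6.41 m³/s

w_1 = (3.7 − 0.0)/2 = 1.85 m; q_1 = 0.17 × 0.24 × 1.85 = 0.07548 m³/s
w_2 = (9.6 − 0.0)/2 = 4.8 m; q_2 = 0.33 × 0.73 × 4.8 = 1.156 m³/s
w_3 = (14.6 − 3.7)/2 = 5.45 m; q_3 = 0.42 × 0.83 × 5.45 = 1.900 m³/s
w_4 = (20.3 − 9.6)/2 = 5.35 m; q_4 = 0.43 × 1.05 × 5.35 = 2.416 m³/s
w_5 = (23.0 − 14.6)/2 = 4.2 m; q_5 = 0.34 × 0.54 × 4.2 = 0.7711 m³/s
w_6 = (23.0 − 20.3)/2 = 1.35 m; q_6 = 0.24 × 0.28 × 1.35 = 0.09072 m³/s
Q = Σ qᵢ = 6.409 m³/s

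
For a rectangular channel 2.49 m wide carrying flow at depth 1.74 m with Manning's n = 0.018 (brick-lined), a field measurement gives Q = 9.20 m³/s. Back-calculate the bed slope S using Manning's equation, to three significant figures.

A = b·y = 2.49 × 1.74 = 4.333 m²
P = b + 2y = 2.49 + 2×1.74 = 5.970 m
R = A/P = 4.333/5.970 = 0.7257 m
S = (Q·n / (1·A·R^(2/3)))² = (9.20×0.018 / (1×4.333×0.8076))² = 0.002240

0.00224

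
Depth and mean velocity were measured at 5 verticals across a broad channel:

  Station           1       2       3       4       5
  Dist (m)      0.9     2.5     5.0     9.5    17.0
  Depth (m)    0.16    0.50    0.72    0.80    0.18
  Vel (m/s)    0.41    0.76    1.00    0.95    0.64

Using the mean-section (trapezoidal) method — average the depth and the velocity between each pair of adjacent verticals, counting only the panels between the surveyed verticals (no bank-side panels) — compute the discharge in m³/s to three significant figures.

Panel 1-2: Δb = 1.6 m, d̄ = (0.16+0.50)/2 = 0.33, v̄ = (0.41+0.76)/2 = 0.585 → q = 1.6×0.33×0.585 = 0.3089 m³/s
Panel 2-3: Δb = 2.5 m, d̄ = (0.50+0.72)/2 = 0.61, v̄ = (0.76+1.00)/2 = 0.88 → q = 2.5×0.61×0.88 = 1.342 m³/s
Panel 3-4: Δb = 4.5 m, d̄ = (0.72+0.80)/2 = 0.76, v̄ = (1.00+0.95)/2 = 0.975 → q = 4.5×0.76×0.975 = 3.335 m³/s
Panel 4-5: Δb = 7.5 m, d̄ = (0.80+0.18)/2 = 0.49, v̄ = (0.95+0.64)/2 = 0.795 → q = 7.5×0.49×0.795 = 2.922 m³/s
Q = Σ q = 7.907 m³/s

7.91 m³/s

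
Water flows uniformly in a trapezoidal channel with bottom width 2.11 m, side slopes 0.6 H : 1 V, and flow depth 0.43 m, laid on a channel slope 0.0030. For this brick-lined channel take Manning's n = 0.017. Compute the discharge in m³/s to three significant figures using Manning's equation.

A = (b + z·y)·y = (2.11 + 0.6×0.43)×0.43 = 1.018 m²
P = b + 2y√(1+z²) = 2.11 + 2×0.43×√(1+0.6²) = 3.113 m
R = A/P = 1.018/3.113 = 0.3271 m
Q = (1/n)·A·R^(2/3)·S^(1/2) = (1/0.017) × 1.018 × 0.3271^(2/3) × 0.0030^(1/2) = 1.557 m³/s

1.56 m³/s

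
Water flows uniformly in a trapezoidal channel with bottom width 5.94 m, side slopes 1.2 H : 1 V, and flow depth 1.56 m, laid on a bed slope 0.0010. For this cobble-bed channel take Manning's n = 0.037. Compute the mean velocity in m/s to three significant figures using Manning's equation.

A = (b + z·y)·y = (5.94 + 1.2×1.56)×1.56 = 12.19 m²
P = b + 2y√(1+z²) = 5.94 + 2×1.56×√(1+1.2²) = 10.81 m
R = A/P = 12.19/10.81 = 1.127 m
Q = (1/n)·A·R^(2/3)·S^(1/2) = (1/0.037) × 12.19 × 1.127^(2/3) × 0.0010^(1/2) = 11.28 m³/s
V = Q/A = 11.28/12.19 = 0.9256 m/s

0.926 m/s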